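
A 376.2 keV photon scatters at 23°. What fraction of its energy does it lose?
0.0553 (or 5.53%)

Calculate initial and final photon energies:

Initial: E₀ = 376.2 keV → λ₀ = 3.2957 pm
Compton shift: Δλ = 0.1929 pm
Final wavelength: λ' = 3.4886 pm
Final energy: E' = 355.4003 keV

Fractional energy loss:
(E₀ - E')/E₀ = (376.2000 - 355.4003)/376.2000
= 20.7997/376.2000
= 0.0553
= 5.53%

(Intermediate values are shown rounded; full precision is carried through to the final answer.)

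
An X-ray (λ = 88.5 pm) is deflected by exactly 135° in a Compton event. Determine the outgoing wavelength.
92.6420 pm

Using the Compton formula: λ' = λ + λ_C(1 − cos θ)

For θ = 135°, cos θ = -√2/2 (exact) ≈ -0.7071, so:
1 − cos 135° = 1 − (-√2/2) ≈ 1.7071

Δλ = λ_C × 1.7071 = 2.4263 × 1.7071 = 4.1420 pm

λ' = 88.5 + 4.1420 = 92.6420 pm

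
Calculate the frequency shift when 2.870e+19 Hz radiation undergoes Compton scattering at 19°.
3.587e+17 Hz (decrease)

Convert frequency to wavelength (c = 299792458 m/s):
λ₀ = c/f₀ = 299792458/2.870e+19 = 1.0445730e-11 m = 10.4457 pm

Calculate Compton shift:
Δλ = λ_C(1 - cos(19°)) = 0.1322 pm

Final wavelength:
λ' = λ₀ + Δλ = 10.4457 + 0.1322 = 10.5779 pm

Final frequency:
f' = c/λ' = 299792458/1.0577919e-11 = 2.8341345e+19 Hz

Frequency shift (decrease):
Δf = f₀ - f' = 2.870e+19 - 2.8341345e+19 = 3.587e+17 Hz

(Intermediate values are shown rounded; full precision is carried through to the final answer.)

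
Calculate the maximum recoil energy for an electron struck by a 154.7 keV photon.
58.3426 keV

Maximum energy transfer occurs at θ = 180° (backscattering).

Initial photon: E₀ = 154.7 keV → λ₀ = 8.0145 pm

Maximum Compton shift (at 180°):
Δλ_max = 2λ_C = 2 × 2.4263 = 4.8526 pm

Final wavelength:
λ' = 8.0145 + 4.8526 = 12.8671 pm

Minimum photon energy (maximum energy to electron):
E'_min = hc/λ' = 96.3574 keV

Maximum electron kinetic energy:
K_max = E₀ - E'_min = 154.7000 - 96.3574 = 58.3426 keV

(Intermediate values are shown rounded; full precision is carried through to the final answer.)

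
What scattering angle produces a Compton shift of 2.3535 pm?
88.28°

From the Compton formula Δλ = λ_C(1 - cos θ), we can solve for θ:

cos θ = 1 - Δλ/λ_C

Given:
- Δλ = 2.3535 pm
- λ_C = h/(m_e·c) ≈ 2.42631024 pm

cos θ = 1 - 2.3535/2.42631024
cos θ = 1 - 0.969991
cos θ = 0.030009

θ = arccos(0.030009)
θ = 88.28°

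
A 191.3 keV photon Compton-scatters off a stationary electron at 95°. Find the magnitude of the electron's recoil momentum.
1.3049e-22 kg·m/s

The electron is initially at rest, so by conservation of momentum:
p⃗_e = p⃗₀ − p⃗'  (incident photon momentum minus scattered photon momentum)

Photon momentum magnitudes (p = h/λ = E/c):
λ₀ = hc/E₀ = 6.4811 pm → p₀ = h/λ₀ = 1.0224e-22 kg·m/s
Δλ = λ_C(1 − cos 95°) = 2.6378 pm
λ' = 9.1189 pm → p' = h/λ' = 7.2663e-23 kg·m/s

The scattered photon makes angle θ = 95° with the incident direction, so by the law of cosines:
|p⃗_e|² = p₀² + p'² − 2p₀p'cos θ
|p⃗_e|² = (1.0224e-22)² + (7.2663e-23)² − 2·1.0224e-22·7.2663e-23·cos(95°)
|p⃗_e| = 1.3049e-22 kg·m/s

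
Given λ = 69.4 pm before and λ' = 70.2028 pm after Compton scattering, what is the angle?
48.00°

First find the wavelength shift:
Δλ = λ' - λ = 70.2028 - 69.4 = 0.8028 pm

Using Δλ = λ_C(1 - cos θ), with λ_C = h/(m_e·c) ≈ 2.42631024 pm:
cos θ = 1 - Δλ/λ_C
cos θ = 1 - 0.8028/2.42631024
cos θ = 0.669127

θ = arccos(0.669127)
θ = 48.00°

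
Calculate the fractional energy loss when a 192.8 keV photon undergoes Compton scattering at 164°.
0.4253 (or 42.53%)

Calculate initial and final photon energies:

Initial: E₀ = 192.8 keV → λ₀ = 6.4307 pm
Compton shift: Δλ = 4.7586 pm
Final wavelength: λ' = 11.1893 pm
Final energy: E' = 110.8056 keV

Fractional energy loss:
(E₀ - E')/E₀ = (192.8000 - 110.8056)/192.8000
= 81.9944/192.8000
= 0.4253
= 42.53%

(Intermediate values are shown rounded; full precision is carried through to the final answer.)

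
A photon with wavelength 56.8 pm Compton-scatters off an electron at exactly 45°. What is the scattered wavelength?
57.5106 pm

Using the Compton formula: λ' = λ + λ_C(1 − cos θ)

For θ = 45°, cos θ = √2/2 (exact) ≈ 0.7071, so:
1 − cos 45° = 1 − (√2/2) ≈ 0.2929

Δλ = λ_C × 0.2929 = 2.4263 × 0.2929 = 0.7106 pm

λ' = 56.8 + 0.7106 = 57.5106 pm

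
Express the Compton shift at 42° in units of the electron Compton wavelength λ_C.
0.2569 λ_C

The Compton shift formula is:
Δλ = λ_C(1 - cos θ)

Dividing both sides by λ_C:
Δλ/λ_C = 1 - cos θ

For θ = 42°:
Δλ/λ_C = 1 - cos(42°)
Δλ/λ_C = 1 - 0.7431
Δλ/λ_C = 0.2569

This means the shift is 0.2569 × λ_C = 0.6232 pm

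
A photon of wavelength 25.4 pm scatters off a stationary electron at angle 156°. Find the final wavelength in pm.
30.0429 pm

Using the Compton scattering formula:
λ' = λ + Δλ = λ + λ_C(1 - cos θ)

Given:
- Initial wavelength λ = 25.4 pm
- Scattering angle θ = 156°
- Compton wavelength λ_C ≈ 2.4263 pm

Calculate the shift:
Δλ = 2.4263 × (1 - cos(156°))
Δλ = 2.4263 × 1.9135
Δλ = 4.6429 pm

Final wavelength:
λ' = 25.4 + 4.6429 = 30.0429 pm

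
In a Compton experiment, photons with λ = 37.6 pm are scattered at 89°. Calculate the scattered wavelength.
39.9840 pm

Using the Compton scattering formula:
λ' = λ + Δλ = λ + λ_C(1 - cos θ)

Given:
- Initial wavelength λ = 37.6 pm
- Scattering angle θ = 89°
- Compton wavelength λ_C ≈ 2.4263 pm

Calculate the shift:
Δλ = 2.4263 × (1 - cos(89°))
Δλ = 2.4263 × 0.9825
Δλ = 2.3840 pm

Final wavelength:
λ' = 37.6 + 2.3840 = 39.9840 pm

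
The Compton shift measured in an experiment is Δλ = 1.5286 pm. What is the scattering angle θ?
68.29°

From the Compton formula Δλ = λ_C(1 - cos θ), we can solve for θ:

cos θ = 1 - Δλ/λ_C

Given:
- Δλ = 1.5286 pm
- λ_C = h/(m_e·c) ≈ 2.42631024 pm

cos θ = 1 - 1.5286/2.42631024
cos θ = 1 - 0.630010
cos θ = 0.369990

θ = arccos(0.369990)
θ = 68.29°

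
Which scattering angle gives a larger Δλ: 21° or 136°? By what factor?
136° produces the larger shift by a factor of 25.886

Calculate both shifts using Δλ = λ_C(1 - cos θ):

For θ₁ = 21°:
Δλ₁ = 2.4263 × (1 - cos(21°))
Δλ₁ = 2.4263 × 0.0664
Δλ₁ = 0.1612 pm

For θ₂ = 136°:
Δλ₂ = 2.4263 × (1 - cos(136°))
Δλ₂ = 2.4263 × 1.7193
Δλ₂ = 4.1717 pm

The 136° angle produces the larger shift.
Ratio: 4.1717/0.1612 = 25.886

(Intermediate values are shown rounded; full precision is carried through to the final answer.)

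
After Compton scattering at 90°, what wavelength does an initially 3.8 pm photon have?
6.2263 pm

Using the Compton formula: λ' = λ + λ_C(1 − cos θ)

For θ = 90°, cos θ = 0 (exact) = 0.0000, so:
1 − cos 90° = 1 − (0) = 1.0000

Δλ = λ_C × 1.0000 = 2.4263 × 1.0000 = 2.4263 pm

λ' = 3.8 + 2.4263 = 6.2263 pm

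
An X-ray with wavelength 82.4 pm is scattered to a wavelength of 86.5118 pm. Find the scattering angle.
134.00°

First find the wavelength shift:
Δλ = λ' - λ = 86.5118 - 82.4 = 4.1118 pm

Using Δλ = λ_C(1 - cos θ), with λ_C = h/(m_e·c) ≈ 2.42631024 pm:
cos θ = 1 - Δλ/λ_C
cos θ = 1 - 4.1118/2.42631024
cos θ = -0.694672

θ = arccos(-0.694672)
θ = 134.00°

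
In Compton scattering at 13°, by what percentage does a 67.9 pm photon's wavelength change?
0.0916%

Calculate the Compton shift:
Δλ = λ_C(1 - cos(13°))
Δλ = 2.4263 × (1 - cos(13°))
Δλ = 2.4263 × 0.0256
Δλ = 0.0622 pm

Percentage change:
(Δλ/λ₀) × 100 = (0.0622/67.9) × 100
= 0.0916%

(Intermediate values are shown rounded; full precision is carried through to the final answer.)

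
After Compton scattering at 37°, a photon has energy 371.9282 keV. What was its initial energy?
435.8000 keV

Convert final energy to wavelength (hc ≈ 1239.842 keV·pm):
λ' = hc/E' = 1239.842 / 371.9282 = 3.3336 pm

Calculate the Compton shift:
Δλ = λ_C(1 - cos(37°))
Δλ = 2.4263 × (1 - cos(37°))
Δλ = 0.4886 pm

Initial wavelength:
λ = λ' - Δλ = 3.3336 - 0.4886 = 2.8450 pm

Initial energy:
E = hc/λ = 1239.842 / 2.8450 = 435.8000 keV

(Intermediate values are shown rounded; full precision is carried through to the final answer.)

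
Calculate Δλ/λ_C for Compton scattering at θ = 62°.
0.5305 λ_C

The Compton shift formula is:
Δλ = λ_C(1 - cos θ)

Dividing both sides by λ_C:
Δλ/λ_C = 1 - cos θ

For θ = 62°:
Δλ/λ_C = 1 - cos(62°)
Δλ/λ_C = 1 - 0.4695
Δλ/λ_C = 0.5305

This means the shift is 0.5305 × λ_C = 1.2872 pm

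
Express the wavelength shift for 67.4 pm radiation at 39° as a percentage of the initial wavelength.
0.8022%

Calculate the Compton shift:
Δλ = λ_C(1 - cos(39°))
Δλ = 2.4263 × (1 - cos(39°))
Δλ = 2.4263 × 0.2229
Δλ = 0.5407 pm

Percentage change:
(Δλ/λ₀) × 100 = (0.5407/67.4) × 100
= 0.8022%

(Intermediate values are shown rounded; full precision is carried through to the final answer.)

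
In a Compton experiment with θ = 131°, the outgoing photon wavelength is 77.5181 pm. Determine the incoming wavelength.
73.5000 pm

From λ' = λ + Δλ, we have λ = λ' - Δλ

First calculate the Compton shift:
Δλ = λ_C(1 - cos θ)
Δλ = 2.4263 × (1 - cos(131°))
Δλ = 2.4263 × 1.6561
Δλ = 4.0181 pm

Initial wavelength:
λ = λ' - Δλ
λ = 77.5181 - 4.0181
λ = 73.5000 pm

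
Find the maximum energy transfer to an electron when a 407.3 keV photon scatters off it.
250.2918 keV

Maximum energy transfer occurs at θ = 180° (backscattering).

Initial photon: E₀ = 407.3 keV → λ₀ = 3.0441 pm

Maximum Compton shift (at 180°):
Δλ_max = 2λ_C = 2 × 2.4263 = 4.8526 pm

Final wavelength:
λ' = 3.0441 + 4.8526 = 7.8967 pm

Minimum photon energy (maximum energy to electron):
E'_min = hc/λ' = 157.0082 keV

Maximum electron kinetic energy:
K_max = E₀ - E'_min = 407.3000 - 157.0082 = 250.2918 keV

(Intermediate values are shown rounded; full precision is carried through to the final answer.)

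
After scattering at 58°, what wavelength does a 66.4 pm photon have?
67.5406 pm

Using the Compton scattering formula:
λ' = λ + Δλ = λ + λ_C(1 - cos θ)

Given:
- Initial wavelength λ = 66.4 pm
- Scattering angle θ = 58°
- Compton wavelength λ_C ≈ 2.4263 pm

Calculate the shift:
Δλ = 2.4263 × (1 - cos(58°))
Δλ = 2.4263 × 0.4701
Δλ = 1.1406 pm

Final wavelength:
λ' = 66.4 + 1.1406 = 67.5406 pm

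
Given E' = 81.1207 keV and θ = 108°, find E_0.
102.4000 keV

Convert final energy to wavelength (hc ≈ 1239.842 keV·pm):
λ' = hc/E' = 1239.842 / 81.1207 = 15.2839 pm

Calculate the Compton shift:
Δλ = λ_C(1 - cos(108°))
Δλ = 2.4263 × (1 - cos(108°))
Δλ = 3.1761 pm

Initial wavelength:
λ = λ' - Δλ = 15.2839 - 3.1761 = 12.1078 pm

Initial energy:
E = hc/λ = 1239.842 / 12.1078 = 102.4000 keV

(Intermediate values are shown rounded; full precision is carried through to the final answer.)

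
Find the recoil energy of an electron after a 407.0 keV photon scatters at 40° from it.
63.9282 keV

By energy conservation: K_e = E_initial - E_final

First find the scattered photon energy:
Initial wavelength: λ = hc/E = 3.0463 pm
Compton shift: Δλ = λ_C(1 - cos(40°)) = 0.5676 pm
Final wavelength: λ' = 3.0463 + 0.5676 = 3.6139 pm
Final photon energy: E' = hc/λ' = 343.0718 keV

Electron kinetic energy:
K_e = E - E' = 407.0000 - 343.0718 = 63.9282 keV

(Intermediate values are shown rounded; full precision is carried through to the final answer.)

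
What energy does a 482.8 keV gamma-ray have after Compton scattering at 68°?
303.4795 keV

First convert energy to wavelength:
λ = hc/E, with hc ≈ 1239.842 keV·pm (i.e. 1239.842 eV·nm)

For E = 482.8 keV = 482800 eV:
λ = 1239.842 keV·pm / 482.8 keV
λ = 2.5680 pm

Calculate the Compton shift:
Δλ = λ_C(1 - cos(68°)) = 2.4263 × 0.6254
Δλ = 1.5174 pm

Final wavelength:
λ' = 2.5680 + 1.5174 = 4.0854 pm

Final energy:
E' = hc/λ' = 1239.842 / 4.0854 = 303.4795 keV

(Intermediate values are shown rounded; full precision is carried through to the final answer.)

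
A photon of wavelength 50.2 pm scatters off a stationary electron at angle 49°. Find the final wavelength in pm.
51.0345 pm

Using the Compton scattering formula:
λ' = λ + Δλ = λ + λ_C(1 - cos θ)

Given:
- Initial wavelength λ = 50.2 pm
- Scattering angle θ = 49°
- Compton wavelength λ_C ≈ 2.4263 pm

Calculate the shift:
Δλ = 2.4263 × (1 - cos(49°))
Δλ = 2.4263 × 0.3439
Δλ = 0.8345 pm

Final wavelength:
λ' = 50.2 + 0.8345 = 51.0345 pm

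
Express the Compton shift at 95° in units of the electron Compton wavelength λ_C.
1.0872 λ_C

The Compton shift formula is:
Δλ = λ_C(1 - cos θ)

Dividing both sides by λ_C:
Δλ/λ_C = 1 - cos θ

For θ = 95°:
Δλ/λ_C = 1 - cos(95°)
Δλ/λ_C = 1 - -0.0872
Δλ/λ_C = 1.0872

This means the shift is 1.0872 × λ_C = 2.6378 pm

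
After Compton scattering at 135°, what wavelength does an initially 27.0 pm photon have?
31.1420 pm

Using the Compton formula: λ' = λ + λ_C(1 − cos θ)

For θ = 135°, cos θ = -√2/2 (exact) ≈ -0.7071, so:
1 − cos 135° = 1 − (-√2/2) ≈ 1.7071

Δλ = λ_C × 1.7071 = 2.4263 × 1.7071 = 4.1420 pm

λ' = 27.0 + 4.1420 = 31.1420 pm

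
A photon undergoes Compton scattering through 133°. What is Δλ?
4.0810 pm

Using the Compton scattering formula:
Δλ = λ_C(1 - cos θ)

where λ_C = h/(m_e·c) ≈ 2.4263 pm is the Compton wavelength of an electron.

For θ = 133°:
cos(133°) = -0.6820
1 - cos(133°) = 1.6820

Δλ = 2.4263 × 1.6820
Δλ = 4.0810 pm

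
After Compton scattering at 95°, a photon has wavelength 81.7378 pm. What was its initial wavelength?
79.1000 pm

From λ' = λ + Δλ, we have λ = λ' - Δλ

First calculate the Compton shift:
Δλ = λ_C(1 - cos θ)
Δλ = 2.4263 × (1 - cos(95°))
Δλ = 2.4263 × 1.0872
Δλ = 2.6378 pm

Initial wavelength:
λ = λ' - Δλ
λ = 81.7378 - 2.6378
λ = 79.1000 pm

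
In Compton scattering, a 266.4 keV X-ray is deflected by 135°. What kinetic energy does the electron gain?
125.4453 keV

By energy conservation: K_e = E_initial - E_final

First find the scattered photon energy:
Initial wavelength: λ = hc/E = 4.6541 pm
Compton shift: Δλ = λ_C(1 - cos(135°)) = 4.1420 pm
Final wavelength: λ' = 4.6541 + 4.1420 = 8.7960 pm
Final photon energy: E' = hc/λ' = 140.9547 keV

Electron kinetic energy:
K_e = E - E' = 266.4000 - 140.9547 = 125.4453 keV

(Intermediate values are shown rounded; full precision is carried through to the final answer.)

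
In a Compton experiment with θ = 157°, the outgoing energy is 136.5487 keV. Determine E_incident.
280.5002 keV

Convert final energy to wavelength (hc ≈ 1239.842 keV·pm):
λ' = hc/E' = 1239.842 / 136.5487 = 9.0799 pm

Calculate the Compton shift:
Δλ = λ_C(1 - cos(157°))
Δλ = 2.4263 × (1 - cos(157°))
Δλ = 4.6597 pm

Initial wavelength:
λ = λ' - Δλ = 9.0799 - 4.6597 = 4.4201 pm

Initial energy:
E = hc/λ = 1239.842 / 4.4201 = 280.5002 keV

(Intermediate values are shown rounded; full precision is carried through to the final answer.)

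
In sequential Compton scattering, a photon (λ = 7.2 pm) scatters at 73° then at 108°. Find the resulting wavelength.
12.0930 pm

Apply Compton shift twice:

First scattering at θ₁ = 73°:
Δλ₁ = λ_C(1 - cos(73°))
Δλ₁ = 2.4263 × 0.7076
Δλ₁ = 1.7169 pm

After first scattering:
λ₁ = 7.2 + 1.7169 = 8.9169 pm

Second scattering at θ₂ = 108°:
Δλ₂ = λ_C(1 - cos(108°))
Δλ₂ = 2.4263 × 1.3090
Δλ₂ = 3.1761 pm

Final wavelength:
λ₂ = 8.9169 + 3.1761 = 12.0930 pm

Total shift: Δλ_total = 1.7169 + 3.1761 = 4.8930 pm

(Intermediate values are shown rounded; full precision is carried through to the final answer.)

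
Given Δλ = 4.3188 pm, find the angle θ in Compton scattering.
141.26°

From the Compton formula Δλ = λ_C(1 - cos θ), we can solve for θ:

cos θ = 1 - Δλ/λ_C

Given:
- Δλ = 4.3188 pm
- λ_C = h/(m_e·c) ≈ 2.42631024 pm

cos θ = 1 - 4.3188/2.42631024
cos θ = 1 - 1.779987
cos θ = -0.779987

θ = arccos(-0.779987)
θ = 141.26°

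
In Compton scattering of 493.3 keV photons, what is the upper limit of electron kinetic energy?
324.9800 keV

Maximum energy transfer occurs at θ = 180° (backscattering).

Initial photon: E₀ = 493.3 keV → λ₀ = 2.5134 pm

Maximum Compton shift (at 180°):
Δλ_max = 2λ_C = 2 × 2.4263 = 4.8526 pm

Final wavelength:
λ' = 2.5134 + 4.8526 = 7.3660 pm

Minimum photon energy (maximum energy to electron):
E'_min = hc/λ' = 168.3200 keV

Maximum electron kinetic energy:
K_max = E₀ - E'_min = 493.3000 - 168.3200 = 324.9800 keV

(Intermediate values are shown rounded; full precision is carried through to the final answer.)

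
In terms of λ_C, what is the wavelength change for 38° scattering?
0.2120 λ_C

The Compton shift formula is:
Δλ = λ_C(1 - cos θ)

Dividing both sides by λ_C:
Δλ/λ_C = 1 - cos θ

For θ = 38°:
Δλ/λ_C = 1 - cos(38°)
Δλ/λ_C = 1 - 0.7880
Δλ/λ_C = 0.2120

This means the shift is 0.2120 × λ_C = 0.5144 pm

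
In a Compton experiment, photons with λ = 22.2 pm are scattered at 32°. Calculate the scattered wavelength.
22.5687 pm

Using the Compton scattering formula:
λ' = λ + Δλ = λ + λ_C(1 - cos θ)

Given:
- Initial wavelength λ = 22.2 pm
- Scattering angle θ = 32°
- Compton wavelength λ_C ≈ 2.4263 pm

Calculate the shift:
Δλ = 2.4263 × (1 - cos(32°))
Δλ = 2.4263 × 0.1520
Δλ = 0.3687 pm

Final wavelength:
λ' = 22.2 + 0.3687 = 22.5687 pm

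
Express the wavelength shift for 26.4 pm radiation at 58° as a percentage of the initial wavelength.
4.3203%

Calculate the Compton shift:
Δλ = λ_C(1 - cos(58°))
Δλ = 2.4263 × (1 - cos(58°))
Δλ = 2.4263 × 0.4701
Δλ = 1.1406 pm

Percentage change:
(Δλ/λ₀) × 100 = (1.1406/26.4) × 100
= 4.3203%

(Intermediate values are shown rounded; full precision is carried through to the final answer.)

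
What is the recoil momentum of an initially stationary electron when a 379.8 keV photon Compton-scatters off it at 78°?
2.1619e-22 kg·m/s

The electron is initially at rest, so by conservation of momentum:
p⃗_e = p⃗₀ − p⃗'  (incident photon momentum minus scattered photon momentum)

Photon momentum magnitudes (p = h/λ = E/c):
λ₀ = hc/E₀ = 3.2645 pm → p₀ = h/λ₀ = 2.0298e-22 kg·m/s
Δλ = λ_C(1 − cos 78°) = 1.9219 pm
λ' = 5.1863 pm → p' = h/λ' = 1.2776e-22 kg·m/s

The scattered photon makes angle θ = 78° with the incident direction, so by the law of cosines:
|p⃗_e|² = p₀² + p'² − 2p₀p'cos θ
|p⃗_e|² = (2.0298e-22)² + (1.2776e-22)² − 2·2.0298e-22·1.2776e-22·cos(78°)
|p⃗_e| = 2.1619e-22 kg·m/s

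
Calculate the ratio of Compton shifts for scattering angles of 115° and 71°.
115° produces the larger shift by a factor of 2.109

Calculate both shifts using Δλ = λ_C(1 - cos θ):

For θ₁ = 71°:
Δλ₁ = 2.4263 × (1 - cos(71°))
Δλ₁ = 2.4263 × 0.6744
Δλ₁ = 1.6364 pm

For θ₂ = 115°:
Δλ₂ = 2.4263 × (1 - cos(115°))
Δλ₂ = 2.4263 × 1.4226
Δλ₂ = 3.4517 pm

The 115° angle produces the larger shift.
Ratio: 3.4517/1.6364 = 2.109

(Intermediate values are shown rounded; full precision is carried through to the final answer.)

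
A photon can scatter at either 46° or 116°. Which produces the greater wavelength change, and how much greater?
116° produces the larger shift by a factor of 4.711

Calculate both shifts using Δλ = λ_C(1 - cos θ):

For θ₁ = 46°:
Δλ₁ = 2.4263 × (1 - cos(46°))
Δλ₁ = 2.4263 × 0.3053
Δλ₁ = 0.7409 pm

For θ₂ = 116°:
Δλ₂ = 2.4263 × (1 - cos(116°))
Δλ₂ = 2.4263 × 1.4384
Δλ₂ = 3.4899 pm

The 116° angle produces the larger shift.
Ratio: 3.4899/0.7409 = 4.711

(Intermediate values are shown rounded; full precision is carried through to the final answer.)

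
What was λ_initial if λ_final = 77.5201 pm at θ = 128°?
73.6000 pm

From λ' = λ + Δλ, we have λ = λ' - Δλ

First calculate the Compton shift:
Δλ = λ_C(1 - cos θ)
Δλ = 2.4263 × (1 - cos(128°))
Δλ = 2.4263 × 1.6157
Δλ = 3.9201 pm

Initial wavelength:
λ = λ' - Δλ
λ = 77.5201 - 3.9201
λ = 73.6000 pm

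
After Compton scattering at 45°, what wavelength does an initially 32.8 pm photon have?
33.5106 pm

Using the Compton formula: λ' = λ + λ_C(1 − cos θ)

For θ = 45°, cos θ = √2/2 (exact) ≈ 0.7071, so:
1 − cos 45° = 1 − (√2/2) ≈ 0.2929

Δλ = λ_C × 0.2929 = 2.4263 × 0.2929 = 0.7106 pm

λ' = 32.8 + 0.7106 = 33.5106 pm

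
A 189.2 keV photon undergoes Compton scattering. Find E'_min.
108.7038 keV (at θ = 180°)

The scattered photon has minimum energy when its wavelength is maximum, i.e., when the Compton shift Δλ = λ_C(1 − cos θ) is maximum. This occurs at θ = 180° (backscattering), giving Δλ_max = 2λ_C = 4.8526 pm.

Initial wavelength: λ₀ = hc/E₀ = 6.5531 pm
Maximum final wavelength: λ'_max = λ₀ + 2λ_C = 6.5531 + 4.8526 = 11.4057 pm
Minimum final energy: E'_min = hc/λ'_max = 108.7038 keV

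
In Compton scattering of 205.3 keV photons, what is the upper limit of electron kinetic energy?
91.4673 keV

Maximum energy transfer occurs at θ = 180° (backscattering).

Initial photon: E₀ = 205.3 keV → λ₀ = 6.0392 pm

Maximum Compton shift (at 180°):
Δλ_max = 2λ_C = 2 × 2.4263 = 4.8526 pm

Final wavelength:
λ' = 6.0392 + 4.8526 = 10.8918 pm

Minimum photon energy (maximum energy to electron):
E'_min = hc/λ' = 113.8327 keV

Maximum electron kinetic energy:
K_max = E₀ - E'_min = 205.3000 - 113.8327 = 91.4673 keV

(Intermediate values are shown rounded; full precision is carried through to the final answer.)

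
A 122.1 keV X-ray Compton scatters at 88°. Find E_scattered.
99.2195 keV

First convert energy to wavelength:
λ = hc/E, with hc ≈ 1239.842 keV·pm (i.e. 1239.842 eV·nm)

For E = 122.1 keV = 122100 eV:
λ = 1239.842 keV·pm / 122.1 keV
λ = 10.1543 pm

Calculate the Compton shift:
Δλ = λ_C(1 - cos(88°)) = 2.4263 × 0.9651
Δλ = 2.3416 pm

Final wavelength:
λ' = 10.1543 + 2.3416 = 12.4959 pm

Final energy:
E' = hc/λ' = 1239.842 / 12.4959 = 99.2195 keV

(Intermediate values are shown rounded; full precision is carried through to the final answer.)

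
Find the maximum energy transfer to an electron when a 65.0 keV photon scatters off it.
13.1825 keV

Maximum energy transfer occurs at θ = 180° (backscattering).

Initial photon: E₀ = 65.0 keV → λ₀ = 19.0745 pm

Maximum Compton shift (at 180°):
Δλ_max = 2λ_C = 2 × 2.4263 = 4.8526 pm

Final wavelength:
λ' = 19.0745 + 4.8526 = 23.9271 pm

Minimum photon energy (maximum energy to electron):
E'_min = hc/λ' = 51.8175 keV

Maximum electron kinetic energy:
K_max = E₀ - E'_min = 65.0000 - 51.8175 = 13.1825 keV

(Intermediate values are shown rounded; full precision is carried through to the final answer.)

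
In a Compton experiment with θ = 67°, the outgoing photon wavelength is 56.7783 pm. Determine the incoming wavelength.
55.3000 pm

From λ' = λ + Δλ, we have λ = λ' - Δλ

First calculate the Compton shift:
Δλ = λ_C(1 - cos θ)
Δλ = 2.4263 × (1 - cos(67°))
Δλ = 2.4263 × 0.6093
Δλ = 1.4783 pm

Initial wavelength:
λ = λ' - Δλ
λ = 56.7783 - 1.4783
λ = 55.3000 pm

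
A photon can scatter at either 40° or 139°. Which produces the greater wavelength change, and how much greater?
139° produces the larger shift by a factor of 7.500

Calculate both shifts using Δλ = λ_C(1 - cos θ):

For θ₁ = 40°:
Δλ₁ = 2.4263 × (1 - cos(40°))
Δλ₁ = 2.4263 × 0.2340
Δλ₁ = 0.5676 pm

For θ₂ = 139°:
Δλ₂ = 2.4263 × (1 - cos(139°))
Δλ₂ = 2.4263 × 1.7547
Δλ₂ = 4.2575 pm

The 139° angle produces the larger shift.
Ratio: 4.2575/0.5676 = 7.500

(Intermediate values are shown rounded; full precision is carried through to the final answer.)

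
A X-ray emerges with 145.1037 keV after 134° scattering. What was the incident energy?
279.7000 keV

Convert final energy to wavelength (hc ≈ 1239.842 keV·pm):
λ' = hc/E' = 1239.842 / 145.1037 = 8.5445 pm

Calculate the Compton shift:
Δλ = λ_C(1 - cos(134°))
Δλ = 2.4263 × (1 - cos(134°))
Δλ = 4.1118 pm

Initial wavelength:
λ = λ' - Δλ = 8.5445 - 4.1118 = 4.4328 pm

Initial energy:
E = hc/λ = 1239.842 / 4.4328 = 279.7000 keV

(Intermediate values are shown rounded; full precision is carried through to the final answer.)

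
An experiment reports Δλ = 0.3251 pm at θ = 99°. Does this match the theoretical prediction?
No, inconsistent

Calculate the expected shift for θ = 99°:

Δλ_expected = λ_C(1 - cos(99°))
Δλ_expected = 2.4263 × (1 - cos(99°))
Δλ_expected = 2.4263 × 1.1564
Δλ_expected = 2.8059 pm

Given shift: 0.3251 pm
Expected shift: 2.8059 pm
Difference: 2.4808 pm

The values do not match. The given shift corresponds to θ ≈ 30.0°, not 99°.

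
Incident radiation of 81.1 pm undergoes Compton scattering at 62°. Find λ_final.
82.3872 pm

Using the Compton scattering formula:
λ' = λ + Δλ = λ + λ_C(1 - cos θ)

Given:
- Initial wavelength λ = 81.1 pm
- Scattering angle θ = 62°
- Compton wavelength λ_C ≈ 2.4263 pm

Calculate the shift:
Δλ = 2.4263 × (1 - cos(62°))
Δλ = 2.4263 × 0.5305
Δλ = 1.2872 pm

Final wavelength:
λ' = 81.1 + 1.2872 = 82.3872 pm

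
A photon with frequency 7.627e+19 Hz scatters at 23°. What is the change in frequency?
3.568e+18 Hz (decrease)

Convert frequency to wavelength (c = 299792458 m/s):
λ₀ = c/f₀ = 299792458/7.627e+19 = 3.9306734e-12 m = 3.9307 pm

Calculate Compton shift:
Δλ = λ_C(1 - cos(23°)) = 0.1929 pm

Final wavelength:
λ' = λ₀ + Δλ = 3.9307 + 0.1929 = 4.1236 pm

Final frequency:
f' = c/λ' = 299792458/4.1235533e-12 = 7.2702458e+19 Hz

Frequency shift (decrease):
Δf = f₀ - f' = 7.627e+19 - 7.2702458e+19 = 3.568e+18 Hz

(Intermediate values are shown rounded; full precision is carried through to the final answer.)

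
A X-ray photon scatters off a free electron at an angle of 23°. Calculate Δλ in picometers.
0.1929 pm

Using the Compton scattering formula:
Δλ = λ_C(1 - cos θ)

where λ_C = h/(m_e·c) ≈ 2.4263 pm is the Compton wavelength of an electron.

For θ = 23°:
cos(23°) = 0.9205
1 - cos(23°) = 0.0795

Δλ = 2.4263 × 0.0795
Δλ = 0.1929 pm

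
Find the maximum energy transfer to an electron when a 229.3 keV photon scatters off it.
108.4541 keV

Maximum energy transfer occurs at θ = 180° (backscattering).

Initial photon: E₀ = 229.3 keV → λ₀ = 5.4071 pm

Maximum Compton shift (at 180°):
Δλ_max = 2λ_C = 2 × 2.4263 = 4.8526 pm

Final wavelength:
λ' = 5.4071 + 4.8526 = 10.2597 pm

Minimum photon energy (maximum energy to electron):
E'_min = hc/λ' = 120.8459 keV

Maximum electron kinetic energy:
K_max = E₀ - E'_min = 229.3000 - 120.8459 = 108.4541 keV

(Intermediate values are shown rounded; full precision is carried through to the final answer.)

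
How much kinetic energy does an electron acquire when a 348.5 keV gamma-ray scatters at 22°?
16.4879 keV

By energy conservation: K_e = E_initial - E_final

First find the scattered photon energy:
Initial wavelength: λ = hc/E = 3.5577 pm
Compton shift: Δλ = λ_C(1 - cos(22°)) = 0.1767 pm
Final wavelength: λ' = 3.5577 + 0.1767 = 3.7343 pm
Final photon energy: E' = hc/λ' = 332.0121 keV

Electron kinetic energy:
K_e = E - E' = 348.5000 - 332.0121 = 16.4879 keV

(Intermediate values are shown rounded; full precision is carried through to the final answer.)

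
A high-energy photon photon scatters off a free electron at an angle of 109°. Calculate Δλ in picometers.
3.2162 pm

Using the Compton scattering formula:
Δλ = λ_C(1 - cos θ)

where λ_C = h/(m_e·c) ≈ 2.4263 pm is the Compton wavelength of an electron.

For θ = 109°:
cos(109°) = -0.3256
1 - cos(109°) = 1.3256

Δλ = 2.4263 × 1.3256
Δλ = 3.2162 pm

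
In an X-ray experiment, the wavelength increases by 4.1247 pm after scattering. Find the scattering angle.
134.43°

From the Compton formula Δλ = λ_C(1 - cos θ), we can solve for θ:

cos θ = 1 - Δλ/λ_C

Given:
- Δλ = 4.1247 pm
- λ_C = h/(m_e·c) ≈ 2.42631024 pm

cos θ = 1 - 4.1247/2.42631024
cos θ = 1 - 1.699989
cos θ = -0.699989

θ = arccos(-0.699989)
θ = 134.43°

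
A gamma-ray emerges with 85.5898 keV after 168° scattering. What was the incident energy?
128.0001 keV

Convert final energy to wavelength (hc ≈ 1239.842 keV·pm):
λ' = hc/E' = 1239.842 / 85.5898 = 14.4859 pm

Calculate the Compton shift:
Δλ = λ_C(1 - cos(168°))
Δλ = 2.4263 × (1 - cos(168°))
Δλ = 4.7996 pm

Initial wavelength:
λ = λ' - Δλ = 14.4859 - 4.7996 = 9.6863 pm

Initial energy:
E = hc/λ = 1239.842 / 9.6863 = 128.0001 keV

(Intermediate values are shown rounded; full precision is carried through to the final answer.)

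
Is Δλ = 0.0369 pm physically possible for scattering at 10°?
Yes, consistent

Calculate the expected shift for θ = 10°:

Δλ_expected = λ_C(1 - cos(10°))
Δλ_expected = 2.4263 × (1 - cos(10°))
Δλ_expected = 2.4263 × 0.0152
Δλ_expected = 0.0369 pm

Given shift: 0.0369 pm
Expected shift: 0.0369 pm
Difference: 0.0000 pm

The values match. This is consistent with Compton scattering at the stated angle.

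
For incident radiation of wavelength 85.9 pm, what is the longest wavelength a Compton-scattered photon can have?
90.7526 pm (at θ = 180°)

The Compton shift is Δλ = λ_C(1 − cos θ).

Since cos θ ranges from −1 to 1, the factor (1 − cos θ) ranges from 0 to 2; the maximum shift occurs at θ = 180° (backscattering):
Δλ_max = 2λ_C = 2 × 2.4263 pm = 4.8526 pm

Maximum scattered wavelength:
λ'_max = λ₀ + Δλ_max = 85.9 + 4.8526 = 90.7526 pm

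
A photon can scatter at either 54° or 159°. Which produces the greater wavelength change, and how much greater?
159° produces the larger shift by a factor of 4.691

Calculate both shifts using Δλ = λ_C(1 - cos θ):

For θ₁ = 54°:
Δλ₁ = 2.4263 × (1 - cos(54°))
Δλ₁ = 2.4263 × 0.4122
Δλ₁ = 1.0002 pm

For θ₂ = 159°:
Δλ₂ = 2.4263 × (1 - cos(159°))
Δλ₂ = 2.4263 × 1.9336
Δλ₂ = 4.6915 pm

The 159° angle produces the larger shift.
Ratio: 4.6915/1.0002 = 4.691

(Intermediate values are shown rounded; full precision is carried through to the final answer.)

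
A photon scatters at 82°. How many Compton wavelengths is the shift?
0.8608 λ_C

The Compton shift formula is:
Δλ = λ_C(1 - cos θ)

Dividing both sides by λ_C:
Δλ/λ_C = 1 - cos θ

For θ = 82°:
Δλ/λ_C = 1 - cos(82°)
Δλ/λ_C = 1 - 0.1392
Δλ/λ_C = 0.8608

This means the shift is 0.8608 × λ_C = 2.0886 pm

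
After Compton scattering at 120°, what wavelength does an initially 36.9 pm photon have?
40.5395 pm

Using the Compton formula: λ' = λ + λ_C(1 − cos θ)

For θ = 120°, cos θ = -1/2 (exact) = -0.5000, so:
1 − cos 120° = 1 − (-1/2) = 1.5000

Δλ = λ_C × 1.5000 = 2.4263 × 1.5000 = 3.6395 pm

λ' = 36.9 + 3.6395 = 40.5395 pm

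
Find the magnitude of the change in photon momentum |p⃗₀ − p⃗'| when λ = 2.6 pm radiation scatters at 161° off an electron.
3.4171e-22 kg·m/s

Photon momentum magnitude is p = h/λ.

Initial momentum:
p₀ = h/λ = 6.6261e-34/2.6000e-12 = 2.5485e-22 kg·m/s

After scattering:
λ' = λ + Δλ = 2.6 + 4.7204 = 7.3204 pm
p' = h/λ' = 6.6261e-34/7.3204e-12 = 9.0515e-23 kg·m/s

Momentum is a vector; the scattered photon's direction makes angle θ = 161° with the incident direction. The magnitude of the vector change Δp⃗ = p⃗₀ − p⃗' is found from the law of cosines:
|Δp⃗|² = p₀² + p'² − 2p₀p'cos θ
|Δp⃗|² = (2.5485e-22)² + (9.0515e-23)² − 2·2.5485e-22·9.0515e-23·cos(161°)
|Δp⃗| = 3.4171e-22 kg·m/s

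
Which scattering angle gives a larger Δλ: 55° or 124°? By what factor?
124° produces the larger shift by a factor of 3.656

Calculate both shifts using Δλ = λ_C(1 - cos θ):

For θ₁ = 55°:
Δλ₁ = 2.4263 × (1 - cos(55°))
Δλ₁ = 2.4263 × 0.4264
Δλ₁ = 1.0346 pm

For θ₂ = 124°:
Δλ₂ = 2.4263 × (1 - cos(124°))
Δλ₂ = 2.4263 × 1.5592
Δλ₂ = 3.7831 pm

The 124° angle produces the larger shift.
Ratio: 3.7831/1.0346 = 3.656

(Intermediate values are shown rounded; full precision is carried through to the final answer.)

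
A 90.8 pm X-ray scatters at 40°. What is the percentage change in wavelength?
0.6252%

Calculate the Compton shift:
Δλ = λ_C(1 - cos(40°))
Δλ = 2.4263 × (1 - cos(40°))
Δλ = 2.4263 × 0.2340
Δλ = 0.5676 pm

Percentage change:
(Δλ/λ₀) × 100 = (0.5676/90.8) × 100
= 0.6252%

(Intermediate values are shown rounded; full precision is carried through to the final answer.)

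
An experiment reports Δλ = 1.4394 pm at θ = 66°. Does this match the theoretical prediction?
Yes, consistent

Calculate the expected shift for θ = 66°:

Δλ_expected = λ_C(1 - cos(66°))
Δλ_expected = 2.4263 × (1 - cos(66°))
Δλ_expected = 2.4263 × 0.5933
Δλ_expected = 1.4394 pm

Given shift: 1.4394 pm
Expected shift: 1.4394 pm
Difference: 0.0000 pm

The values match. This is consistent with Compton scattering at the stated angle.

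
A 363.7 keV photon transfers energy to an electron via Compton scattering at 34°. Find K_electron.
39.4546 keV

By energy conservation: K_e = E_initial - E_final

First find the scattered photon energy:
Initial wavelength: λ = hc/E = 3.4090 pm
Compton shift: Δλ = λ_C(1 - cos(34°)) = 0.4148 pm
Final wavelength: λ' = 3.4090 + 0.4148 = 3.8238 pm
Final photon energy: E' = hc/λ' = 324.2454 keV

Electron kinetic energy:
K_e = E - E' = 363.7000 - 324.2454 = 39.4546 keV

(Intermediate values are shown rounded; full precision is carried through to the final answer.)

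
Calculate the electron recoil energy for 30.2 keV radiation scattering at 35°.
0.3194 keV

By energy conservation: K_e = E_initial - E_final

First find the scattered photon energy:
Initial wavelength: λ = hc/E = 41.0544 pm
Compton shift: Δλ = λ_C(1 - cos(35°)) = 0.4388 pm
Final wavelength: λ' = 41.0544 + 0.4388 = 41.4932 pm
Final photon energy: E' = hc/λ' = 29.8806 keV

Electron kinetic energy:
K_e = E - E' = 30.2000 - 29.8806 = 0.3194 keV

(Intermediate values are shown rounded; full precision is carried through to the final answer.)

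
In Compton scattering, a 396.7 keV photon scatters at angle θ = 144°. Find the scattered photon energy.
164.9905 keV

First convert energy to wavelength:
λ = hc/E, with hc ≈ 1239.842 keV·pm (i.e. 1239.842 eV·nm)

For E = 396.7 keV = 396700 eV:
λ = 1239.842 keV·pm / 396.7 keV
λ = 3.1254 pm

Calculate the Compton shift:
Δλ = λ_C(1 - cos(144°)) = 2.4263 × 1.8090
Δλ = 4.3892 pm

Final wavelength:
λ' = 3.1254 + 4.3892 = 7.5146 pm

Final energy:
E' = hc/λ' = 1239.842 / 7.5146 = 164.9905 keV

(Intermediate values are shown rounded; full precision is carried through to the final answer.)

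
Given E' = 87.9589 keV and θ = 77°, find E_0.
101.5000 keV

Convert final energy to wavelength (hc ≈ 1239.842 keV·pm):
λ' = hc/E' = 1239.842 / 87.9589 = 14.0957 pm

Calculate the Compton shift:
Δλ = λ_C(1 - cos(77°))
Δλ = 2.4263 × (1 - cos(77°))
Δλ = 1.8805 pm

Initial wavelength:
λ = λ' - Δλ = 14.0957 - 1.8805 = 12.2152 pm

Initial energy:
E = hc/λ = 1239.842 / 12.2152 = 101.5000 keV

(Intermediate values are shown rounded; full precision is carried through to the final answer.)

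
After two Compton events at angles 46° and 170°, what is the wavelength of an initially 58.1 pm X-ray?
63.6566 pm

Apply Compton shift twice:

First scattering at θ₁ = 46°:
Δλ₁ = λ_C(1 - cos(46°))
Δλ₁ = 2.4263 × 0.3053
Δλ₁ = 0.7409 pm

After first scattering:
λ₁ = 58.1 + 0.7409 = 58.8409 pm

Second scattering at θ₂ = 170°:
Δλ₂ = λ_C(1 - cos(170°))
Δλ₂ = 2.4263 × 1.9848
Δλ₂ = 4.8158 pm

Final wavelength:
λ₂ = 58.8409 + 4.8158 = 63.6566 pm

Total shift: Δλ_total = 0.7409 + 4.8158 = 5.5566 pm

(Intermediate values are shown rounded; full precision is carried through to the final answer.)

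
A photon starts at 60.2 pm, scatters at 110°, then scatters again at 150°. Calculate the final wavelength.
67.9837 pm

Apply Compton shift twice:

First scattering at θ₁ = 110°:
Δλ₁ = λ_C(1 - cos(110°))
Δλ₁ = 2.4263 × 1.3420
Δλ₁ = 3.2562 pm

After first scattering:
λ₁ = 60.2 + 3.2562 = 63.4562 pm

Second scattering at θ₂ = 150°:
Δλ₂ = λ_C(1 - cos(150°))
Δλ₂ = 2.4263 × 1.8660
Δλ₂ = 4.5276 pm

Final wavelength:
λ₂ = 63.4562 + 4.5276 = 67.9837 pm

Total shift: Δλ_total = 3.2562 + 4.5276 = 7.7837 pm

(Intermediate values are shown rounded; full precision is carried through to the final answer.)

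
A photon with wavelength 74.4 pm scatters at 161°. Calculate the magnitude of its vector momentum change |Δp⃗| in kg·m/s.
1.7044e-23 kg·m/s

Photon momentum magnitude is p = h/λ.

Initial momentum:
p₀ = h/λ = 6.6261e-34/7.4400e-11 = 8.9060e-24 kg·m/s

After scattering:
λ' = λ + Δλ = 74.4 + 4.7204 = 79.1204 pm
p' = h/λ' = 6.6261e-34/7.9120e-11 = 8.3747e-24 kg·m/s

Momentum is a vector; the scattered photon's direction makes angle θ = 161° with the incident direction. The magnitude of the vector change Δp⃗ = p⃗₀ − p⃗' is found from the law of cosines:
|Δp⃗|² = p₀² + p'² − 2p₀p'cos θ
|Δp⃗|² = (8.9060e-24)² + (8.3747e-24)² − 2·8.9060e-24·8.3747e-24·cos(161°)
|Δp⃗| = 1.7044e-23 kg·m/s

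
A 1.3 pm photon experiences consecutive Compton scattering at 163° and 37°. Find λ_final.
6.5352 pm

Apply Compton shift twice:

First scattering at θ₁ = 163°:
Δλ₁ = λ_C(1 - cos(163°))
Δλ₁ = 2.4263 × 1.9563
Δλ₁ = 4.7466 pm

After first scattering:
λ₁ = 1.3 + 4.7466 = 6.0466 pm

Second scattering at θ₂ = 37°:
Δλ₂ = λ_C(1 - cos(37°))
Δλ₂ = 2.4263 × 0.2014
Δλ₂ = 0.4886 pm

Final wavelength:
λ₂ = 6.0466 + 0.4886 = 6.5352 pm

Total shift: Δλ_total = 4.7466 + 0.4886 = 5.2352 pm

(Intermediate values are shown rounded; full precision is carried through to the final answer.)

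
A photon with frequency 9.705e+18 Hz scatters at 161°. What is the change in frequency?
1.286e+18 Hz (decrease)

Convert frequency to wavelength (c = 299792458 m/s):
λ₀ = c/f₀ = 299792458/9.705e+18 = 3.0890516e-11 m = 30.8905 pm

Calculate Compton shift:
Δλ = λ_C(1 - cos(161°)) = 4.7204 pm

Final wavelength:
λ' = λ₀ + Δλ = 30.8905 + 4.7204 = 35.6109 pm

Final frequency:
f' = c/λ' = 299792458/3.5610948e-11 = 8.4185476e+18 Hz

Frequency shift (decrease):
Δf = f₀ - f' = 9.705e+18 - 8.4185476e+18 = 1.286e+18 Hz

(Intermediate values are shown rounded; full precision is carried through to the final answer.)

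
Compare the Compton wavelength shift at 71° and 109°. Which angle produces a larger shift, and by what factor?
109° produces the larger shift by a factor of 1.965

Calculate both shifts using Δλ = λ_C(1 - cos θ):

For θ₁ = 71°:
Δλ₁ = 2.4263 × (1 - cos(71°))
Δλ₁ = 2.4263 × 0.6744
Δλ₁ = 1.6364 pm

For θ₂ = 109°:
Δλ₂ = 2.4263 × (1 - cos(109°))
Δλ₂ = 2.4263 × 1.3256
Δλ₂ = 3.2162 pm

The 109° angle produces the larger shift.
Ratio: 3.2162/1.6364 = 1.965

(Intermediate values are shown rounded; full precision is carried through to the final answer.)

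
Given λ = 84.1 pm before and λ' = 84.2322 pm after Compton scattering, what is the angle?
19.00°

First find the wavelength shift:
Δλ = λ' - λ = 84.2322 - 84.1 = 0.1322 pm

Using Δλ = λ_C(1 - cos θ), with λ_C = h/(m_e·c) ≈ 2.42631024 pm:
cos θ = 1 - Δλ/λ_C
cos θ = 1 - 0.1322/2.42631024
cos θ = 0.945514

θ = arccos(0.945514)
θ = 19.00°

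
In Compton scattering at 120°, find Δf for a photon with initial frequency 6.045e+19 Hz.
2.559e+19 Hz (decrease)

Convert frequency to wavelength (c = 299792458 m/s):
λ₀ = c/f₀ = 299792458/6.045e+19 = 4.9593459e-12 m = 4.9593 pm

Calculate Compton shift:
Δλ = λ_C(1 - cos(120°)) = 3.6395 pm

Final wavelength:
λ' = λ₀ + Δλ = 4.9593 + 3.6395 = 8.5988 pm

Final frequency:
f' = c/λ' = 299792458/8.5988112e-12 = 3.4864407e+19 Hz

Frequency shift (decrease):
Δf = f₀ - f' = 6.045e+19 - 3.4864407e+19 = 2.559e+19 Hz

(Intermediate values are shown rounded; full precision is carried through to the final answer.)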